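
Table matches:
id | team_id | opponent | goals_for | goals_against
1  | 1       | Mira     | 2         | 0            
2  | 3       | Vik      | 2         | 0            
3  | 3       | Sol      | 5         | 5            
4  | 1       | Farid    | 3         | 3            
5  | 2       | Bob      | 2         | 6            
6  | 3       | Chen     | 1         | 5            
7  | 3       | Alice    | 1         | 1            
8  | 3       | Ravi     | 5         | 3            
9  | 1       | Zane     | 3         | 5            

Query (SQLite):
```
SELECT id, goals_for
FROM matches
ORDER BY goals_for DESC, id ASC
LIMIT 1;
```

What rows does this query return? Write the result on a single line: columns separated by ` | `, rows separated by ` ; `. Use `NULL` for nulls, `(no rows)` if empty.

3 | 5

Sort by goals_for desc, tiebreak id asc: (5, id=3), (5, id=8), (3, id=4), (3, id=9) …. Take first 1.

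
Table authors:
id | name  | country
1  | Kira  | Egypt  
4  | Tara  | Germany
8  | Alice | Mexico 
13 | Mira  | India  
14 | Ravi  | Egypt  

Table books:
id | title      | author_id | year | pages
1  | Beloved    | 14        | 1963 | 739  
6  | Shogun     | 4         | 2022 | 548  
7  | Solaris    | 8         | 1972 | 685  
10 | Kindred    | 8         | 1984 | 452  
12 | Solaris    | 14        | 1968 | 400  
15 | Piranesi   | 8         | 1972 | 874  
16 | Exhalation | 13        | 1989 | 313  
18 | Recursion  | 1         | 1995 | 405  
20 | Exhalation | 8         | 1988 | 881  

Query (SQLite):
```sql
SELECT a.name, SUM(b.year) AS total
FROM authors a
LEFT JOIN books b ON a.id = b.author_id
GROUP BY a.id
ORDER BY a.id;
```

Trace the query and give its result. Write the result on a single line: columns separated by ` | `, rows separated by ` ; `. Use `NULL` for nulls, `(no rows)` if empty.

LEFT JOIN keeps every authors row; unmatched ones get NULL for books columns.
Group by authors.id and compute SUM(b.year). SUM over an all-NULL group is NULL.
  1: ids {18} → SUM(b.year)=1995
  4: ids {6} → SUM(b.year)=2022
  8: ids {7, 10, 15, 20} → SUM(b.year)=7916
  13: ids {16} → SUM(b.year)=1989
  14: ids {1, 12} → SUM(b.year)=3931

Kira | 1995 ; Tara | 2022 ; Alice | 7916 ; Mira | 1989 ; Ravi | 3931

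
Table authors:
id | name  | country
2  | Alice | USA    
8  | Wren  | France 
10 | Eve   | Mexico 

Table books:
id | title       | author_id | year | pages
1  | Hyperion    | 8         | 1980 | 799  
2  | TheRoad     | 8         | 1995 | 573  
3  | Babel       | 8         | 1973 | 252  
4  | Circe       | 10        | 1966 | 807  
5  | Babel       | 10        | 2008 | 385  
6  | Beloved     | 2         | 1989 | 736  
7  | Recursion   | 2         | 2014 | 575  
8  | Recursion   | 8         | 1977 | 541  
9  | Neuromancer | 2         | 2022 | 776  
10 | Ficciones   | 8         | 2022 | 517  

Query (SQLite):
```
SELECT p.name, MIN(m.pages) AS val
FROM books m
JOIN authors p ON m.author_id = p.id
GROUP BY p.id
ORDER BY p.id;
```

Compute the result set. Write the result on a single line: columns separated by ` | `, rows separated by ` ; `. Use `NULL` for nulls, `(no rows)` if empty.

Alice | 575 ; Wren | 252 ; Eve | 385

Join each books row to its authors via author_id.
Group joined rows by authors.id; compute MIN(m.pages) per group.
  2: ids {6, 7, 9} → MIN(m.pages)=575
  8: ids {1, 2, 3, 8, 10} → MIN(m.pages)=252
  10: ids {4, 5} → MIN(m.pages)=385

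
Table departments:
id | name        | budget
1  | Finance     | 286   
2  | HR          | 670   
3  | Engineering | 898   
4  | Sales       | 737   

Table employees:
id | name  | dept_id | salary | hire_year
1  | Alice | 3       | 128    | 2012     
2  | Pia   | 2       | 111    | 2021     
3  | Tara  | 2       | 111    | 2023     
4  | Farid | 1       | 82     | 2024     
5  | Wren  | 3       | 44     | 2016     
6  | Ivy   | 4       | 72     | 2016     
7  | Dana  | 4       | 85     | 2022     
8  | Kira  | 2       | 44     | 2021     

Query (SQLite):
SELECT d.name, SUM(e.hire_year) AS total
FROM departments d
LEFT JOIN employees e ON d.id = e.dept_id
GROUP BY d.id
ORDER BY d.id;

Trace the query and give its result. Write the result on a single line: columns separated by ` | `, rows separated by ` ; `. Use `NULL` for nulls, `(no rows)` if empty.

Finance | 2024 ; HR | 6065 ; Engineering | 4028 ; Sales | 4038

LEFT JOIN keeps every departments row; unmatched ones get NULL for employees columns.
Group by departments.id and compute SUM(e.hire_year). SUM over an all-NULL group is NULL.
  1: ids {4} → SUM(e.hire_year)=2024
  2: ids {2, 3, 8} → SUM(e.hire_year)=6065
  3: ids {1, 5} → SUM(e.hire_year)=4028
  4: ids {6, 7} → SUM(e.hire_year)=4038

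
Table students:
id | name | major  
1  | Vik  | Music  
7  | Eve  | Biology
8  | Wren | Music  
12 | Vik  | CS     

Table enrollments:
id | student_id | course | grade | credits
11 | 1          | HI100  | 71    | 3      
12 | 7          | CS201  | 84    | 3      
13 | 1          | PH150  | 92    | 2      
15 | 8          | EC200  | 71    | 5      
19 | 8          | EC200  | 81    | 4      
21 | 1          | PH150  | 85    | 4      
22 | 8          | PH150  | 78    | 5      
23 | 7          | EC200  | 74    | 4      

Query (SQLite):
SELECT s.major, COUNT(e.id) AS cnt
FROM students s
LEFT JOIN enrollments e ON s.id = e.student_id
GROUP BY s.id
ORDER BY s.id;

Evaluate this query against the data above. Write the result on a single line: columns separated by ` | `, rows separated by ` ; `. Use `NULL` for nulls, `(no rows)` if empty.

LEFT JOIN keeps every students row; unmatched ones get NULL for enrollments columns.
Group by students.id and compute COUNT(e.id). COUNT(col) of an all-NULL group is 0.
  1: ids {11, 13, 21} → COUNT(e.id)=3
  7: ids {12, 23} → COUNT(e.id)=2
  8: ids {15, 19, 22} → COUNT(e.id)=3
  12: ids {—} → COUNT(e.id)=0

Music | 3 ; Biology | 2 ; Music | 3 ; CS | 0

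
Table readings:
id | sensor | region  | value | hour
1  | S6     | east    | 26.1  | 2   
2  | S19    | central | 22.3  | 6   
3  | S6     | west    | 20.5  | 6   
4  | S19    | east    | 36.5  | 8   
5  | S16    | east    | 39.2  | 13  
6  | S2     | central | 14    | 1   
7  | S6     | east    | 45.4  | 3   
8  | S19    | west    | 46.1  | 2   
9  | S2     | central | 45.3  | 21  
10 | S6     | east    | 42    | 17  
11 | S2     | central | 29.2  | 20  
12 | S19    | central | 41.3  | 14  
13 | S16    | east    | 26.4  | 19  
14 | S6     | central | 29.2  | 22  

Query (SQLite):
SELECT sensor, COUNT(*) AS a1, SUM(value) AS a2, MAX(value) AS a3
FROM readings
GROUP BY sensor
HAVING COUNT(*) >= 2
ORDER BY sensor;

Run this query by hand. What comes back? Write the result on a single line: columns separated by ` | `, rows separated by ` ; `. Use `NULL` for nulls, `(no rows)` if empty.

Group readings by sensor.
Per group compute: COUNT(*), SUM(value), MAX(value).
HAVING: drop groups with fewer than 2 rows.
  S16: ids {5, 13} → COUNT(*)=2, SUM(value)=65.6, MAX(value)=39.2
  S19: ids {2, 4, 8, 12} → COUNT(*)=4, SUM(value)=146.2, MAX(value)=46.1
  S2: ids {6, 9, 11} → COUNT(*)=3, SUM(value)=88.5, MAX(value)=45.3
  S6: ids {1, 3, 7, 10, 14} → COUNT(*)=5, SUM(value)=163.2, MAX(value)=45.4

S16 | 2 | 65.6 | 39.2 ; S19 | 4 | 146.2 | 46.1 ; S2 | 3 | 88.5 | 45.3 ; S6 | 5 | 163.2 | 45.4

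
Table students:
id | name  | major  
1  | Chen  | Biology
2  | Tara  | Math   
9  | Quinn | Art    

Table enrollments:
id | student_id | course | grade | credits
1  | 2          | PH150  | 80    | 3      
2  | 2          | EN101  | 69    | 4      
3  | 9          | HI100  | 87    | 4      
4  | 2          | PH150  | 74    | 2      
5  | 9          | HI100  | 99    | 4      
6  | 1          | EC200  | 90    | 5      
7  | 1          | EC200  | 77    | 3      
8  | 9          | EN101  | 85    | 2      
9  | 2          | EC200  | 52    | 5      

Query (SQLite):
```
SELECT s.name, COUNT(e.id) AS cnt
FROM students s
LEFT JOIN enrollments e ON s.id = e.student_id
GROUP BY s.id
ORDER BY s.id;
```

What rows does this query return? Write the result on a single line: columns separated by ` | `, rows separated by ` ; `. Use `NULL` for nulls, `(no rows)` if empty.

LEFT JOIN keeps every students row; unmatched ones get NULL for enrollments columns.
Group by students.id and compute COUNT(e.id). COUNT(col) of an all-NULL group is 0.
  1: ids {6, 7} → COUNT(e.id)=2
  2: ids {1, 2, 4, 9} → COUNT(e.id)=4
  9: ids {3, 5, 8} → COUNT(e.id)=3

Chen | 2 ; Tara | 4 ; Quinn | 3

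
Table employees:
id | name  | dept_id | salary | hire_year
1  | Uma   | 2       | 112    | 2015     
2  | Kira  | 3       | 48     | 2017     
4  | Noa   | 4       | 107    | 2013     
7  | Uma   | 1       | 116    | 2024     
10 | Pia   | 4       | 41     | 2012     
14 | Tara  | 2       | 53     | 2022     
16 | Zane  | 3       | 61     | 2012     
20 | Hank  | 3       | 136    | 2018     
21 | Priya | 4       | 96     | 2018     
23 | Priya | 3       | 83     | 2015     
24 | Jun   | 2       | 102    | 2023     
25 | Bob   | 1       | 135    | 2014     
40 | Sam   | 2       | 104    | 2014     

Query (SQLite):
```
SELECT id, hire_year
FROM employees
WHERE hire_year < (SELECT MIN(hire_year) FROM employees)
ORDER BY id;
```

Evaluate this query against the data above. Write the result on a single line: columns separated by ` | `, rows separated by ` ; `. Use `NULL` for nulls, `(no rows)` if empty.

Scalar subquery: MIN(hire_year) over all employees rows = 2012.
Keep rows where hire_year < that value.

(no rows)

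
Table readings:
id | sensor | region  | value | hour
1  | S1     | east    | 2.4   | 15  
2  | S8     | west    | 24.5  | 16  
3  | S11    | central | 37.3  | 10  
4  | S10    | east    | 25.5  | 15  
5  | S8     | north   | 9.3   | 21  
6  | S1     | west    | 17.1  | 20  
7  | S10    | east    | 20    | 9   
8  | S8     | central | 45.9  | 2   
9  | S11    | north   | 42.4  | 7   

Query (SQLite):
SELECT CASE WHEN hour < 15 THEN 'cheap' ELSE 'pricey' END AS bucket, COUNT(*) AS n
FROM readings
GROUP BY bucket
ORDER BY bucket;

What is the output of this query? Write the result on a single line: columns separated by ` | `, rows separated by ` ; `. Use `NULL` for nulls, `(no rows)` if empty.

Bucket rows by hour < 15 → 'cheap' else 'pricey'; count each bucket.

cheap | 4 ; pricey | 5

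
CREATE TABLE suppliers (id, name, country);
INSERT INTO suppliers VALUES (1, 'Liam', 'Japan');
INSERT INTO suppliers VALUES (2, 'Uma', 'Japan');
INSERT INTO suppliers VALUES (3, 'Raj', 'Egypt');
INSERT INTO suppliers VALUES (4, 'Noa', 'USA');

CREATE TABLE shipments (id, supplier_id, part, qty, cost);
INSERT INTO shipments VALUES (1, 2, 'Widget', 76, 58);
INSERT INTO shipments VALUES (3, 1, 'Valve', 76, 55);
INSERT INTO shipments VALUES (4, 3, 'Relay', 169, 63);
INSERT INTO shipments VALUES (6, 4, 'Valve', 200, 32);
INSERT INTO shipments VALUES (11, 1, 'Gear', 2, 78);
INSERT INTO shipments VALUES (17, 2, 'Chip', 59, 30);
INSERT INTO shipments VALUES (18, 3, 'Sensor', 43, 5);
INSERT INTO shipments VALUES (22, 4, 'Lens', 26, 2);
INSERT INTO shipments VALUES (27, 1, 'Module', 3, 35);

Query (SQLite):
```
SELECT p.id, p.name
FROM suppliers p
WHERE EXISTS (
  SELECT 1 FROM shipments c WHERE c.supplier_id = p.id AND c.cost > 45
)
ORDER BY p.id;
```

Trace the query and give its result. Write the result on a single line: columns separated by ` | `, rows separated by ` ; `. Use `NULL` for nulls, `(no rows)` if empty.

1 | Liam ; 2 | Uma ; 3 | Raj

For each suppliers row, check whether any shipments with matching supplier_id has cost > 45.
Keep rows where that is true.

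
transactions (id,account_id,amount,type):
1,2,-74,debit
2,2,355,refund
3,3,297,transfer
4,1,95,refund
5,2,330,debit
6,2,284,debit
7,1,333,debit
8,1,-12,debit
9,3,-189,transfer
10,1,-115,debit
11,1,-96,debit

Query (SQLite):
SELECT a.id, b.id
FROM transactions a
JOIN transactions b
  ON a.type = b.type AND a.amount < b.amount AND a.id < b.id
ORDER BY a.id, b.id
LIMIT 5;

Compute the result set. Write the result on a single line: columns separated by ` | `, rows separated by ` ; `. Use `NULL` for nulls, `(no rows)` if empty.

1 | 5 ; 1 | 6 ; 1 | 7 ; 1 | 8 ; 5 | 7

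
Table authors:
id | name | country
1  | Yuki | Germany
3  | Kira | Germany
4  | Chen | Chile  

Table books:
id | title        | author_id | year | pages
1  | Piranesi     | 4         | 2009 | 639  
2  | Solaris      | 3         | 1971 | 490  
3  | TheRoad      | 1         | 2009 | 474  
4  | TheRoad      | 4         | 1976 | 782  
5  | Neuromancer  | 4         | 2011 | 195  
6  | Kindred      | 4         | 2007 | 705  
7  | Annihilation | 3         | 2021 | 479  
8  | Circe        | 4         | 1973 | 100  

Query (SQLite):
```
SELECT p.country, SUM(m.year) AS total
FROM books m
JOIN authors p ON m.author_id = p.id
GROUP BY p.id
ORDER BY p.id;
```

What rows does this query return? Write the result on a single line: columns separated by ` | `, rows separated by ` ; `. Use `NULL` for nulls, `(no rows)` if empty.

Germany | 2009 ; Germany | 3992 ; Chile | 9976

Join each books row to its authors via author_id.
Group joined rows by authors.id; compute SUM(m.year) per group.
  1: ids {3} → SUM(m.year)=2009
  3: ids {2, 7} → SUM(m.year)=3992
  4: ids {1, 4, 5, 6, 8} → SUM(m.year)=9976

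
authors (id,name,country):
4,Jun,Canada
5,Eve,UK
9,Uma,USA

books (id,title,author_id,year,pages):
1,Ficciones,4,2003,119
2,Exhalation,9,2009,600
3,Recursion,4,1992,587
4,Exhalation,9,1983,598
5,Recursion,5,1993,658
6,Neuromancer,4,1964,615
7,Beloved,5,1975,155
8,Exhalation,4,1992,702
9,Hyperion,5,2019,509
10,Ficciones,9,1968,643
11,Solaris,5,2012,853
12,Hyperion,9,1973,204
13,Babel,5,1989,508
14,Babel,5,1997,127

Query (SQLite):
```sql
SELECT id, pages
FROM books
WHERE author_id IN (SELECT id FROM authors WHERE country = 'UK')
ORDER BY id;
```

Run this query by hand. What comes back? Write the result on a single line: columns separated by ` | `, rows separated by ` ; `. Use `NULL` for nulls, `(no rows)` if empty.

Inner query: authors.id where country = 'UK'.
Outer: keep books rows whose author_id is in that set.
Inner query → {5}

5 | 658 ; 7 | 155 ; 9 | 509 ; 11 | 853 ; 13 | 508 ; 14 | 127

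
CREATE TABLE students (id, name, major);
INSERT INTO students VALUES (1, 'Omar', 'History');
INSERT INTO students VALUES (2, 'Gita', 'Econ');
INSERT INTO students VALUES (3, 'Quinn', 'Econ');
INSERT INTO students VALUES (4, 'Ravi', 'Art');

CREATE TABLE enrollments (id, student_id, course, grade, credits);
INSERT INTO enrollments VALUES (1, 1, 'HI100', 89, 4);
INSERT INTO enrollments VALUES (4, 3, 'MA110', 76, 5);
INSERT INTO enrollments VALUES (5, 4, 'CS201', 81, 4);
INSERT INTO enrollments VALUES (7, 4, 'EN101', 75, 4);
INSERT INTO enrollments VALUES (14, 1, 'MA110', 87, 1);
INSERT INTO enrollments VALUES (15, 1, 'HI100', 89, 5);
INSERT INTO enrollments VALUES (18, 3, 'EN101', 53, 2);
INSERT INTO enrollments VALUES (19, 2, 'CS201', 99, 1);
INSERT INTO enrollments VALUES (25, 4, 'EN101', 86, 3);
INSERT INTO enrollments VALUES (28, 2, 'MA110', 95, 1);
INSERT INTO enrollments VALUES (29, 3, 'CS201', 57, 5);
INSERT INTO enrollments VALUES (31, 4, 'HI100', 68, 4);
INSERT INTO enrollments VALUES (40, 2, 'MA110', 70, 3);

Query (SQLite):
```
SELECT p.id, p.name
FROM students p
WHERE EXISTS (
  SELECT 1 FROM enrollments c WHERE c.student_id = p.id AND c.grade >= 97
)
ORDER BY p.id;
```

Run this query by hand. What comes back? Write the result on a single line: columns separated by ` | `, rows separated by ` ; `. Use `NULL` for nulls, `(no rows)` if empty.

For each students row, check whether any enrollments with matching student_id has grade >= 97.
Keep rows where that is true.

2 | Gita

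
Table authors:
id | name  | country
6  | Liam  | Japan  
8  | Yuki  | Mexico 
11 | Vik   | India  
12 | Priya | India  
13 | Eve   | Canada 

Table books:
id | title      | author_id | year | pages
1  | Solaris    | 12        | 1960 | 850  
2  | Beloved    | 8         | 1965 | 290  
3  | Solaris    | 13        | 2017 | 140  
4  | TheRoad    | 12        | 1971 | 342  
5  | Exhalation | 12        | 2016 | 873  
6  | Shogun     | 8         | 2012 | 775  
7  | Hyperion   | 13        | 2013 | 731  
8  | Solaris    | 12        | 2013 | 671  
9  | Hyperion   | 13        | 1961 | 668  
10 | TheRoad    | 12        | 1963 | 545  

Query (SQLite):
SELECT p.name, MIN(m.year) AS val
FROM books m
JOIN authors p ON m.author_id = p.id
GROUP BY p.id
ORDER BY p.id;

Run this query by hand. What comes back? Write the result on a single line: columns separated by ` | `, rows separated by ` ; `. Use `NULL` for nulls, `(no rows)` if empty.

Yuki | 1965 ; Priya | 1960 ; Eve | 1961

Join each books row to its authors via author_id.
Group joined rows by authors.id; compute MIN(m.year) per group.
  8: ids {2, 6} → MIN(m.year)=1965
  12: ids {1, 4, 5, 8, 10} → MIN(m.year)=1960
  13: ids {3, 7, 9} → MIN(m.year)=1961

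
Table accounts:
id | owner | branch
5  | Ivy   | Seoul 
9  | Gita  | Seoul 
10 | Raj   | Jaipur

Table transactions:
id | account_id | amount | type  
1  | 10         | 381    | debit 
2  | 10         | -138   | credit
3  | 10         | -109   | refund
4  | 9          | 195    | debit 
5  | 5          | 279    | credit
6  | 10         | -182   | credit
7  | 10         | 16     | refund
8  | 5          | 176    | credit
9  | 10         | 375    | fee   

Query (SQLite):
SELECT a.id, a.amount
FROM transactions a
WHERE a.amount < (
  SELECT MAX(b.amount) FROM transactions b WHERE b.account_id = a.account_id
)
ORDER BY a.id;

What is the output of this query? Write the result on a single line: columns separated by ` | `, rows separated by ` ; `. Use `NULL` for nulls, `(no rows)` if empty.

For each transactions row a, compute MAX(amount) over rows sharing a.account_id.
Keep row a if a.amount < that per-group MAX.
  account_id=5: MAX(amount) = 279
  account_id=9: MAX(amount) = 195
  account_id=10: MAX(amount) = 381

2 | -138 ; 3 | -109 ; 6 | -182 ; 7 | 16 ; 8 | 176 ; 9 | 375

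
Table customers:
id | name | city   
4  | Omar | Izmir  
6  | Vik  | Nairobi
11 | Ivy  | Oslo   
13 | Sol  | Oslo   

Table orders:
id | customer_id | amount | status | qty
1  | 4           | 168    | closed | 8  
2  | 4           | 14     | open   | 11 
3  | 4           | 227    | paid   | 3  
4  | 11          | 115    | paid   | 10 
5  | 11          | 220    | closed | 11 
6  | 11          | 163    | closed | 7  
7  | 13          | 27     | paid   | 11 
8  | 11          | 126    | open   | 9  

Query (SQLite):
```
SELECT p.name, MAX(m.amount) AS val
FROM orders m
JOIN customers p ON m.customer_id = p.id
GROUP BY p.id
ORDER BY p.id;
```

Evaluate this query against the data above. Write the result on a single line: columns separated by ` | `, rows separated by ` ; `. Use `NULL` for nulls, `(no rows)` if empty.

Omar | 227 ; Ivy | 220 ; Sol | 27

Join each orders row to its customers via customer_id.
Group joined rows by customers.id; compute MAX(m.amount) per group.
  4: ids {1, 2, 3} → MAX(m.amount)=227
  11: ids {4, 5, 6, 8} → MAX(m.amount)=220
  13: ids {7} → MAX(m.amount)=27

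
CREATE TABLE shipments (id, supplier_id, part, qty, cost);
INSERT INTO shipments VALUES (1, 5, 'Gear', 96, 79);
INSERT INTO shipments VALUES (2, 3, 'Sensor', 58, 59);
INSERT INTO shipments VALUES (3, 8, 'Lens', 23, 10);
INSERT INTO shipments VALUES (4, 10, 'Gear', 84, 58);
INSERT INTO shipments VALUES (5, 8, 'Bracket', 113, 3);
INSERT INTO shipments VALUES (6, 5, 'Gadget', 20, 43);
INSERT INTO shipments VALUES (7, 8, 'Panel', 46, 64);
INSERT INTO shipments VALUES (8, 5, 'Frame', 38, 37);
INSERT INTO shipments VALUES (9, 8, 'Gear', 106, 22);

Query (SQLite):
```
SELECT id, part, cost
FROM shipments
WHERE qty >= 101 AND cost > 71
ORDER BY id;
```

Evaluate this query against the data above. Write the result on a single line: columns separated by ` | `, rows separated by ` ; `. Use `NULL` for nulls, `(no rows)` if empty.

(no rows)

qty >= 101: ids {5, 9}
cost > 71: ids {1}
Combine with AND.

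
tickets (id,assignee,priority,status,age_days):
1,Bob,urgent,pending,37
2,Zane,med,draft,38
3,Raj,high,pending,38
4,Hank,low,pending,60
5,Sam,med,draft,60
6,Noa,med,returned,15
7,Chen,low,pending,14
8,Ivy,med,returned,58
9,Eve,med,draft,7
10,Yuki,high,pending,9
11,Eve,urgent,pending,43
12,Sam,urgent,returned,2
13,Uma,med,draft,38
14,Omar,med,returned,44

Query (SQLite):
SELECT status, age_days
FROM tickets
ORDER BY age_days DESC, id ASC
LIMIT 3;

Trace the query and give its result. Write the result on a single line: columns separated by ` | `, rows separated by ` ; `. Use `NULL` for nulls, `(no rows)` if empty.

Sort by age_days desc, tiebreak id asc: (60, id=4), (60, id=5), (58, id=8), (44, id=14), (43, id=11), (38, id=2) …. Take first 3.

pending | 60 ; draft | 60 ; returned | 58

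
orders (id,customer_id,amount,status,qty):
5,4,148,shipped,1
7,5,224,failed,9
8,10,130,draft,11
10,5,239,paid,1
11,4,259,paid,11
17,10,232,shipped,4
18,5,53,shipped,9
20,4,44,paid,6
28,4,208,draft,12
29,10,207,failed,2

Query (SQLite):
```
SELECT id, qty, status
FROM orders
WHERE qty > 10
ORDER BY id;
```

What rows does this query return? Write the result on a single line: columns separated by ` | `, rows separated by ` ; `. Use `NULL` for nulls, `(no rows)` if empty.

8 | 11 | draft ; 11 | 11 | paid ; 28 | 12 | draft

qty > 10: ids {8, 11, 28}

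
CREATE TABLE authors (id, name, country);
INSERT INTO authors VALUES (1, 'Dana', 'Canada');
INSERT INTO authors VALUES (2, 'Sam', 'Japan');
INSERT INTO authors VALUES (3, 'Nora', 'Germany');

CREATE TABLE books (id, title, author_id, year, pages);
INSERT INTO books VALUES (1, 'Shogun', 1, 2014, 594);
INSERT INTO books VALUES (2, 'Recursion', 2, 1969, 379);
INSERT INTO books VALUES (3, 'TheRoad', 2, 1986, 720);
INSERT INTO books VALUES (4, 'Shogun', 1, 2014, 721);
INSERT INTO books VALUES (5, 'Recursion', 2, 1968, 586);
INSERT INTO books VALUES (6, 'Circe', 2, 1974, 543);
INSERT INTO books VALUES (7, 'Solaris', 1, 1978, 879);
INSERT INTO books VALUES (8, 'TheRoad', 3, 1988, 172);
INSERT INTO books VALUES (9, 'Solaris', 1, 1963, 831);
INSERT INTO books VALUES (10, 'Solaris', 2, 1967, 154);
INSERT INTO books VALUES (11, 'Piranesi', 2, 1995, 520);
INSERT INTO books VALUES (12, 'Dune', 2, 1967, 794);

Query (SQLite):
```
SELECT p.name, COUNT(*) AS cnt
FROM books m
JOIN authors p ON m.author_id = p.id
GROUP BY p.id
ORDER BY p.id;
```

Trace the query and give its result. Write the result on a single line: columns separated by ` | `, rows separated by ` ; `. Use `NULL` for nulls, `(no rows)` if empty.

Dana | 4 ; Sam | 7 ; Nora | 1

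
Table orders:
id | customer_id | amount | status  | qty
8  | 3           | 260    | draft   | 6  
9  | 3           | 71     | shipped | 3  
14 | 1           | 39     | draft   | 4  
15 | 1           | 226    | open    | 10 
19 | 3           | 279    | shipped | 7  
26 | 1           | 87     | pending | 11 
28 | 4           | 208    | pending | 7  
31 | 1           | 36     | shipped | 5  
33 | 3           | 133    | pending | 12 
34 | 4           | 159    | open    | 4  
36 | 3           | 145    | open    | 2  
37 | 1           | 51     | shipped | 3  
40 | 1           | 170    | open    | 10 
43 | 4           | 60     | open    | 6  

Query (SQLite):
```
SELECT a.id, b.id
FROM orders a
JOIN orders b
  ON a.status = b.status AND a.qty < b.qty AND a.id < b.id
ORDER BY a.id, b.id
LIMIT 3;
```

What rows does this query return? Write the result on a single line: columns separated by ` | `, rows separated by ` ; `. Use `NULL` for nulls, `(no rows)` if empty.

9 | 19 ; 9 | 31 ; 26 | 33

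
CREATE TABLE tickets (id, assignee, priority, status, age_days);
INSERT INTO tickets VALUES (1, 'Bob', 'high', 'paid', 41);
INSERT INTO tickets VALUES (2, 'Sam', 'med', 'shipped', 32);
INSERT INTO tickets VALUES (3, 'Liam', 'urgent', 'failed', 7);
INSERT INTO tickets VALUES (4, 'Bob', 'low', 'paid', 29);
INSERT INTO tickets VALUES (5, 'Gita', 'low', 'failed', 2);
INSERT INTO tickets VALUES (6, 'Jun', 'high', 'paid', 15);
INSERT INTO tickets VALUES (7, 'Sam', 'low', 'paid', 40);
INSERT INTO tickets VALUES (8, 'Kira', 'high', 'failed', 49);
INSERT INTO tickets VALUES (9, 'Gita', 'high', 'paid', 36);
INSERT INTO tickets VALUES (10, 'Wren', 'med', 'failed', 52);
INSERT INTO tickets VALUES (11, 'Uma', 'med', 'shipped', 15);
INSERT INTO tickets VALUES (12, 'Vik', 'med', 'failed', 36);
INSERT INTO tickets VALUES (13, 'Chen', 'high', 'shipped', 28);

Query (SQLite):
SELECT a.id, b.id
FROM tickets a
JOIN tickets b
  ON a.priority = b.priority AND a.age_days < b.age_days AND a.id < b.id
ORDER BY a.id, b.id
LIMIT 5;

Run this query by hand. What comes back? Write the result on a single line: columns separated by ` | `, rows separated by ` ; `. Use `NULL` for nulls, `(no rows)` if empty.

1 | 8 ; 2 | 10 ; 2 | 12 ; 4 | 7 ; 5 | 7

Pairs (a,b) with same priority, a.age_days < b.age_days, a.id < b.id.
priority groups: high:{1,6,8,9,13} low:{4,5,7} med:{2,10,11,12} urgent:{3}
Ordered by (a.id, b.id); first 5.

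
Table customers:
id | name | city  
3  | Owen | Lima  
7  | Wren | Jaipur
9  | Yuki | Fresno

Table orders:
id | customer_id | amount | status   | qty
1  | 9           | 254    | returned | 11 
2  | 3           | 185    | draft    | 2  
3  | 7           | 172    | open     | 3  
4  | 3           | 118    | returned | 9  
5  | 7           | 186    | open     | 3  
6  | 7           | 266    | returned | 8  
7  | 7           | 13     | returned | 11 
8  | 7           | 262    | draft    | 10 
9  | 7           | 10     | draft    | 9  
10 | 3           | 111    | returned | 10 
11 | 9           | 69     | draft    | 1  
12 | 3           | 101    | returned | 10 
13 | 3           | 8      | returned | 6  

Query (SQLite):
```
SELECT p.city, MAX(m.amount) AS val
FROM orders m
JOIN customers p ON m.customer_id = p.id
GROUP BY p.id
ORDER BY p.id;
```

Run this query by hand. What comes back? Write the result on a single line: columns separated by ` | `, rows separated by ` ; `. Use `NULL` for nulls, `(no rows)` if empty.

Join each orders row to its customers via customer_id.
Group joined rows by customers.id; compute MAX(m.amount) per group.
  3: ids {2, 4, 10, 12, 13} → MAX(m.amount)=185
  7: ids {3, 5, 6, 7, 8, 9} → MAX(m.amount)=266
  9: ids {1, 11} → MAX(m.amount)=254

Lima | 185 ; Jaipur | 266 ; Fresno | 254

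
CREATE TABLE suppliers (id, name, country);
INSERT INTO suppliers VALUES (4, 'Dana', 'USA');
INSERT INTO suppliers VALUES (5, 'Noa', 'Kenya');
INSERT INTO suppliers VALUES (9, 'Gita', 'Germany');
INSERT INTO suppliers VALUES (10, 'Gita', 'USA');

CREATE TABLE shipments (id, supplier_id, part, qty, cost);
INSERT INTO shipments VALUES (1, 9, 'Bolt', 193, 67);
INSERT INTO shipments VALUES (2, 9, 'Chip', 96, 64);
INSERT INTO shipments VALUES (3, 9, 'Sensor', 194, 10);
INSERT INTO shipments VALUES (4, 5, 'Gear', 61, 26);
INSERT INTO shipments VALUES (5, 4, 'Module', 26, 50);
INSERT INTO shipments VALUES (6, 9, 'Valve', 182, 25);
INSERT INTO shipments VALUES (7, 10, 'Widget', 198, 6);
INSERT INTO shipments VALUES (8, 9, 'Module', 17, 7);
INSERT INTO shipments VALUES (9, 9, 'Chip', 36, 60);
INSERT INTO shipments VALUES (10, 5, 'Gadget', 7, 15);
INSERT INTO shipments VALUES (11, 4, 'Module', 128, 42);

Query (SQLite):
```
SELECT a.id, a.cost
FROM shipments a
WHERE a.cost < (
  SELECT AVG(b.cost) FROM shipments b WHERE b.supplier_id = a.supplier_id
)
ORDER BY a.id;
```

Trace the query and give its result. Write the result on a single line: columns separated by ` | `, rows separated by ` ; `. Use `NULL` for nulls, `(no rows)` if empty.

For each shipments row a, compute AVG(cost) over rows sharing a.supplier_id.
Keep row a if a.cost < that per-group AVG.
  supplier_id=4: AVG(cost) = 46.0
  supplier_id=5: AVG(cost) = 20.5
  supplier_id=9: AVG(cost) = 38.833333
  supplier_id=10: AVG(cost) = 6.0

3 | 10 ; 6 | 25 ; 8 | 7 ; 10 | 15 ; 11 | 42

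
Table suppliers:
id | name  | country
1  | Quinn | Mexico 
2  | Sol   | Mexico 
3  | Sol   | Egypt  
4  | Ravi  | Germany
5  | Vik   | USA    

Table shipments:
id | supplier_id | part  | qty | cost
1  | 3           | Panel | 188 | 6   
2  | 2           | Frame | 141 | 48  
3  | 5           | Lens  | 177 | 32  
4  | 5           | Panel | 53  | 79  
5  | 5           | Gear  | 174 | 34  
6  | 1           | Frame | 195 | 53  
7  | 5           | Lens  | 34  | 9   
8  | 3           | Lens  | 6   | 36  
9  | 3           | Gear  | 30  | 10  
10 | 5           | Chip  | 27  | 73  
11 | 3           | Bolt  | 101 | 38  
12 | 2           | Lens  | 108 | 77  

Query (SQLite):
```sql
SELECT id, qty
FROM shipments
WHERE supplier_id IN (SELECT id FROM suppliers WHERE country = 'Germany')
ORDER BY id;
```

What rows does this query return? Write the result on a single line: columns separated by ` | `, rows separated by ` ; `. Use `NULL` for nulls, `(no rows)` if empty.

Inner query: suppliers.id where country = 'Germany'.
Outer: keep shipments rows whose supplier_id is in that set.
Inner query → {4}

(no rows)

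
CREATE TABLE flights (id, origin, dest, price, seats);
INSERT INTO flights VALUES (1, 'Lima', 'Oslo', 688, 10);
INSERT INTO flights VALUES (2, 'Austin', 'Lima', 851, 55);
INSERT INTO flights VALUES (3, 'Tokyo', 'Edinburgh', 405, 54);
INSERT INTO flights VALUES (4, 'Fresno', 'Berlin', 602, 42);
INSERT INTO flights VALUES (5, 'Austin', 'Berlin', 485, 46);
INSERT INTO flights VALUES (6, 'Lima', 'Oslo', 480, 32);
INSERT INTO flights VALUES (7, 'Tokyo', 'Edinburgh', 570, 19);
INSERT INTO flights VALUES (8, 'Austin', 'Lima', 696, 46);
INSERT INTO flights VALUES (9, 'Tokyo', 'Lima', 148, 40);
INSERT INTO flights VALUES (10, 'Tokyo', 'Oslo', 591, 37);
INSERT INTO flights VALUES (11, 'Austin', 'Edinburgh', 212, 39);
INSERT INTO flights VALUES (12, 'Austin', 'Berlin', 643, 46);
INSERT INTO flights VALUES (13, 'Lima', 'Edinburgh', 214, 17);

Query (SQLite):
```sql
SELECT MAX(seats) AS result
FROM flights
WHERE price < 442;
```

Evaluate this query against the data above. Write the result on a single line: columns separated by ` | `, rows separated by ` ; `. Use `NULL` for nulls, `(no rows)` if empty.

54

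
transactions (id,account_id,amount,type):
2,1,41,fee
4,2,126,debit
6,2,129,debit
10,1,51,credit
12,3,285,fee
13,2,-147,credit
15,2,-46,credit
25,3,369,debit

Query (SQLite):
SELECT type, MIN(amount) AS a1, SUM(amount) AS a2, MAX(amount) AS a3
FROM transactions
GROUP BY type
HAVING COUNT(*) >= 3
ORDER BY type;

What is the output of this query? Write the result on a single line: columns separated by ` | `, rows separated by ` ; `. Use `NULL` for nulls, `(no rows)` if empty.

credit | -147 | -142 | 51 ; debit | 126 | 624 | 369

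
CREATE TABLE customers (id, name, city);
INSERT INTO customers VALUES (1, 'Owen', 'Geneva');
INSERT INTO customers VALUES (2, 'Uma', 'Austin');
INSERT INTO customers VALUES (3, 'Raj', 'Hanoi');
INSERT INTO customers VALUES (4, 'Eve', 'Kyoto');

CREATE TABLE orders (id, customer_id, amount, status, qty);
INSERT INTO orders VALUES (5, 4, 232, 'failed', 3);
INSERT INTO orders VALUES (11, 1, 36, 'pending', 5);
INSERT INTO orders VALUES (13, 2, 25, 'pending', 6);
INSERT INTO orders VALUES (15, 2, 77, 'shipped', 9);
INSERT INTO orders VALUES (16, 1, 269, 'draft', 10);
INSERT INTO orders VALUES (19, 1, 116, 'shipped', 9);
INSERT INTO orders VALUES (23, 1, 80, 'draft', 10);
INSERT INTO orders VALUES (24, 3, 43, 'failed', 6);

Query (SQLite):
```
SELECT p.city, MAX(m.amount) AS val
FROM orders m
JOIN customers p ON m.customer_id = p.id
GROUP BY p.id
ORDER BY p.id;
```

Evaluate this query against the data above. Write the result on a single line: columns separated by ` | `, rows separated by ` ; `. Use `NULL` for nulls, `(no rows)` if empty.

Join each orders row to its customers via customer_id.
Group joined rows by customers.id; compute MAX(m.amount) per group.
  1: ids {11, 16, 19, 23} → MAX(m.amount)=269
  2: ids {13, 15} → MAX(m.amount)=77
  3: ids {24} → MAX(m.amount)=43
  4: ids {5} → MAX(m.amount)=232

Geneva | 269 ; Austin | 77 ; Hanoi | 43 ; Kyoto | 232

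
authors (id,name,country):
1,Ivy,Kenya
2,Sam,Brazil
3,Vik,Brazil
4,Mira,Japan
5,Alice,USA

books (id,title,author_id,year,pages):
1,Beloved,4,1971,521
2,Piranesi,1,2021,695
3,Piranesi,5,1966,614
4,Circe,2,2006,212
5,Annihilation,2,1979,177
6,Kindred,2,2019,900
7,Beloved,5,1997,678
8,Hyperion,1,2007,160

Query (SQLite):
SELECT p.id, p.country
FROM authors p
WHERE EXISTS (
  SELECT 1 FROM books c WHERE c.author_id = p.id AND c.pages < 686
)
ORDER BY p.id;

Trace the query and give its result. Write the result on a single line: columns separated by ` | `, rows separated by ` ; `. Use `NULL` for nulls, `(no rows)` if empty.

1 | Kenya ; 2 | Brazil ; 4 | Japan ; 5 | USA

For each authors row, check whether any books with matching author_id has pages < 686.
Keep rows where that is true.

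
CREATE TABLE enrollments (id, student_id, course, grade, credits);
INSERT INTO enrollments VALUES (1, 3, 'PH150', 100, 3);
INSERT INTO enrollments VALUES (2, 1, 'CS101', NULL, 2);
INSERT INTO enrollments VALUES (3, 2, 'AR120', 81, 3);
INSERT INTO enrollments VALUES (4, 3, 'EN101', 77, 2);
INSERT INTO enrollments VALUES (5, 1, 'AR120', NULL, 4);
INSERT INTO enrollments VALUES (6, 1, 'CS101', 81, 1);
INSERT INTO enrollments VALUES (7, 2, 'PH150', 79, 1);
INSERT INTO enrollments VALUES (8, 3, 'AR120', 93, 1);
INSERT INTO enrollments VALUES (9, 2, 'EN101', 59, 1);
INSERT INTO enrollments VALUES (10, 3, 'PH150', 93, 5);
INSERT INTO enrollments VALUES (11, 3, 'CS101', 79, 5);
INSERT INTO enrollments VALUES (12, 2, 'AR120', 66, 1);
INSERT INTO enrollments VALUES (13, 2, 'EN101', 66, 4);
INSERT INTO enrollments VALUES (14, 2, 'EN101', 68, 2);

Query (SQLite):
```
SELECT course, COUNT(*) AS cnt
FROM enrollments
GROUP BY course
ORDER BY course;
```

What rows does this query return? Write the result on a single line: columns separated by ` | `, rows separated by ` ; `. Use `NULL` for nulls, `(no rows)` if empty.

Partition enrollments by course; compute COUNT(*) within each group.
  AR120: ids {3, 5, 8, 12} → COUNT(*)=4
  CS101: ids {2, 6, 11} → COUNT(*)=3
  EN101: ids {4, 9, 13, 14} → COUNT(*)=4
  PH150: ids {1, 7, 10} → COUNT(*)=3

AR120 | 4 ; CS101 | 3 ; EN101 | 4 ; PH150 | 3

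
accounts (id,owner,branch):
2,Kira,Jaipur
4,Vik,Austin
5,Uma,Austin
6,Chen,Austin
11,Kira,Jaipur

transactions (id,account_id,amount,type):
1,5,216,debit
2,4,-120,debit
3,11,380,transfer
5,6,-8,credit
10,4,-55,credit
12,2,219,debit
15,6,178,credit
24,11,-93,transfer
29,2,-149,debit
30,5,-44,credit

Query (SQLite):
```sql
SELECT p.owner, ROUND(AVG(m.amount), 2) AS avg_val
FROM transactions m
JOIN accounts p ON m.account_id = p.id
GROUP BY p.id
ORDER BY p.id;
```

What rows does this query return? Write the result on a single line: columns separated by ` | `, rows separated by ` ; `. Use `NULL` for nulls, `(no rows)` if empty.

Join each transactions row to its accounts via account_id.
Group joined rows by accounts.id; compute ROUND(AVG(m.amount), 2) per group.
  2: ids {12, 29} → ROUND(AVG(m.amount), 2)=35
  4: ids {2, 10} → ROUND(AVG(m.amount), 2)=-87.5
  5: ids {1, 30} → ROUND(AVG(m.amount), 2)=86
  6: ids {5, 15} → ROUND(AVG(m.amount), 2)=85
  11: ids {3, 24} → ROUND(AVG(m.amount), 2)=143.5

Kira | 35 ; Vik | -87.5 ; Uma | 86 ; Chen | 85 ; Kira | 143.5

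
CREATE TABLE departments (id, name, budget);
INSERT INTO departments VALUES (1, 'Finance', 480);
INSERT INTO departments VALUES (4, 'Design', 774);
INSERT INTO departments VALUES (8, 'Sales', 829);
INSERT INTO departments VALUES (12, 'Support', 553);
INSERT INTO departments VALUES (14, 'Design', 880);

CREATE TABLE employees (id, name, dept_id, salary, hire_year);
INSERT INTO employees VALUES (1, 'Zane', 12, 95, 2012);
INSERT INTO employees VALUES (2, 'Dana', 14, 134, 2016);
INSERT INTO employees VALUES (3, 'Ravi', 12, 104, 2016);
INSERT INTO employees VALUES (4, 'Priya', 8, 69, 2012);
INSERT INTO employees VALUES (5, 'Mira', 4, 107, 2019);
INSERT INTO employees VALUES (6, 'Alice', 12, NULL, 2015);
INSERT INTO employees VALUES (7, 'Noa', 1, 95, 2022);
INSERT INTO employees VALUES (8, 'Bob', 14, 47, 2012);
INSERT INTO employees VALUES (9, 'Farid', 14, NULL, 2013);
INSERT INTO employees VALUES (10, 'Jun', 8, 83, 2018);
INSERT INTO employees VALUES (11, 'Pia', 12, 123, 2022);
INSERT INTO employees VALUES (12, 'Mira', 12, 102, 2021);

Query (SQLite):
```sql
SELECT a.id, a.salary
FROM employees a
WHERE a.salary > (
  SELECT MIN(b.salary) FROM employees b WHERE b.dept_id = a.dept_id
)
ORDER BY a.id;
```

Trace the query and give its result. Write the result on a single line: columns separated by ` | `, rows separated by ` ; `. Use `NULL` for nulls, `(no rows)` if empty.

2 | 134 ; 3 | 104 ; 10 | 83 ; 11 | 123 ; 12 | 102

For each employees row a, compute MIN(salary) over rows sharing a.dept_id.
Keep row a if a.salary > that per-group MIN.
  dept_id=1: MIN(salary) = 95
  dept_id=4: MIN(salary) = 107
  dept_id=8: MIN(salary) = 69
  dept_id=12: MIN(salary) = 95
  dept_id=14: MIN(salary) = 47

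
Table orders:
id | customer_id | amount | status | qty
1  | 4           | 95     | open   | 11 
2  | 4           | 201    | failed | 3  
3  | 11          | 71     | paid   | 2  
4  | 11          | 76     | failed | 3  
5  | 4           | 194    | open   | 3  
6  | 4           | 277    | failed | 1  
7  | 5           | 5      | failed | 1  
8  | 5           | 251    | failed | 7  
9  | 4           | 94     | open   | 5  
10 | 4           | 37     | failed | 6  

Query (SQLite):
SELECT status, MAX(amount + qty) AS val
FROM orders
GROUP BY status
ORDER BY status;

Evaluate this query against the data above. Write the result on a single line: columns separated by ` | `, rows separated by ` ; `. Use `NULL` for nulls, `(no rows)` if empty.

For each row compute amount + qty.
Group by status; take MAX of the expression per group.
  failed: ids {2, 4, 6, 7, 8, 10} → MAX(amount + qty)=278
  open: ids {1, 5, 9} → MAX(amount + qty)=197
  paid: ids {3} → MAX(amount + qty)=73

failed | 278 ; open | 197 ; paid | 73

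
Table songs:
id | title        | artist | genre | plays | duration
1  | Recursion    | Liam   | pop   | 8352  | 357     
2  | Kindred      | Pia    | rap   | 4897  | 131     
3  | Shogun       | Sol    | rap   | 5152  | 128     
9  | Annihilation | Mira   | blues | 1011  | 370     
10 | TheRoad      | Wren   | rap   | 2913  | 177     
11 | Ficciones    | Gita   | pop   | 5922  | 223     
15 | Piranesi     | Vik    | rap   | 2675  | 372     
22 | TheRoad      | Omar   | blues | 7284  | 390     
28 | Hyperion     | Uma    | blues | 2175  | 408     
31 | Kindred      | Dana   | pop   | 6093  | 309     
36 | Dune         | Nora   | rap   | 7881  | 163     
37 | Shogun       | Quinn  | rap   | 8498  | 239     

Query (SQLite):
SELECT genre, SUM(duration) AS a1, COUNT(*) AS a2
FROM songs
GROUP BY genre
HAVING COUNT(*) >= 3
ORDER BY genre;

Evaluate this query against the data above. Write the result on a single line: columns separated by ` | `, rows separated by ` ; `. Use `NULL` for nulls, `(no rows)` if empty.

Group songs by genre.
Per group compute: SUM(duration), COUNT(*).
HAVING: drop groups with fewer than 3 rows.
  blues: ids {9, 22, 28} → SUM(duration)=1168, COUNT(*)=3
  pop: ids {1, 11, 31} → SUM(duration)=889, COUNT(*)=3
  rap: ids {2, 3, 10, 15, 36, 37} → SUM(duration)=1210, COUNT(*)=6

blues | 1168 | 3 ; pop | 889 | 3 ; rap | 1210 | 6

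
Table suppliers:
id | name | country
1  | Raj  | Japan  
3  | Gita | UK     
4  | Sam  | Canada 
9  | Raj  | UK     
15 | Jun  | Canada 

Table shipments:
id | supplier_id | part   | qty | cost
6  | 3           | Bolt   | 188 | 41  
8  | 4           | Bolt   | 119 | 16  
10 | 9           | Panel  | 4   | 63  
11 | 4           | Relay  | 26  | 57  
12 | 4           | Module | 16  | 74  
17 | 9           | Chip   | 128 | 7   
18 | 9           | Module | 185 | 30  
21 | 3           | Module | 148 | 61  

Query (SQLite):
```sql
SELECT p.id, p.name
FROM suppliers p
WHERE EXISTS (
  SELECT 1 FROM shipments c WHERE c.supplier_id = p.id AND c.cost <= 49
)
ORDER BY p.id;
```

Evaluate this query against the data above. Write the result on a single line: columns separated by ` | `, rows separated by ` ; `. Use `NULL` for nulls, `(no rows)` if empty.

For each suppliers row, check whether any shipments with matching supplier_id has cost <= 49.
Keep rows where that is true.

3 | Gita ; 4 | Sam ; 9 | Raj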